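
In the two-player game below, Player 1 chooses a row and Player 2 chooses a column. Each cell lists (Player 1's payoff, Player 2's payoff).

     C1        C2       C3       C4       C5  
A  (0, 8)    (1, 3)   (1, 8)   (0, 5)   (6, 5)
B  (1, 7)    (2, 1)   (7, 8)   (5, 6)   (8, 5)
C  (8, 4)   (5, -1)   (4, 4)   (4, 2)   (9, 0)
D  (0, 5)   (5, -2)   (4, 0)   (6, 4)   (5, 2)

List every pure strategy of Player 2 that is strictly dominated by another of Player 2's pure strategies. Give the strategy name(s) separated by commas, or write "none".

C2, C4, C5

C1 is not dominated — it holds its own against C2 at A (8>3); C3 at A (8=8); C4 at A (8>5); C5 at A (8>5).
C2: dominated, since C1 does at least as well everywhere (A: 8>3, B: 7>1, C: 4>-1, D: 5>-2).
C3: no other strategy beats it everywhere (C1 at A (8=8); C2 at A (8>3); C4 at A (8>5); C5 at A (8>5)).
C1 strictly dominates C4 — A: 8>5, B: 7>6, C: 4>2, D: 5>4.
C1 strictly dominates C5 — A: 8>5, B: 7>5, C: 4>0, D: 5>2.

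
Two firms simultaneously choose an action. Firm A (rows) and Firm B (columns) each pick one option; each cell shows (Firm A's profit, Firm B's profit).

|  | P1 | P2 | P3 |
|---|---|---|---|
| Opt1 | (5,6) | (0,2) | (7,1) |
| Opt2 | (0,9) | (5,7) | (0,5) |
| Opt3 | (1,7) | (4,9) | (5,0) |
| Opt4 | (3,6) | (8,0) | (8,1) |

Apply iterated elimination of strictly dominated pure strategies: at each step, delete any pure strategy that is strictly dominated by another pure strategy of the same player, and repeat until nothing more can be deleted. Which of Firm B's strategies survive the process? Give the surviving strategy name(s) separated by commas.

P1

Row Opt2 is eliminated: Opt4 beats it against every remaining column (P1: 3>0, P2: 8>5, P3: 8>0).
Row Opt3 is eliminated: Opt4 beats it against every remaining column (P1: 3>1, P2: 8>4, P3: 8>5).
For Firm B, P1 strictly dominates P2 on the remaining rows (Opt1: 6>2, Opt4: 6>0); eliminate P2.
For Firm B, P1 strictly dominates P3 on the remaining rows (Opt1: 6>1, Opt4: 6>1); eliminate P3.
Firm A's strategy Opt4 is strictly dominated by Opt1 (P1: 5>3) and is removed.
Among the remaining strategies, none is strictly dominated by another pure strategy of the same player, so the elimination stops.
Surviving strategies — Firm A: {Opt1}; Firm B: {P1}.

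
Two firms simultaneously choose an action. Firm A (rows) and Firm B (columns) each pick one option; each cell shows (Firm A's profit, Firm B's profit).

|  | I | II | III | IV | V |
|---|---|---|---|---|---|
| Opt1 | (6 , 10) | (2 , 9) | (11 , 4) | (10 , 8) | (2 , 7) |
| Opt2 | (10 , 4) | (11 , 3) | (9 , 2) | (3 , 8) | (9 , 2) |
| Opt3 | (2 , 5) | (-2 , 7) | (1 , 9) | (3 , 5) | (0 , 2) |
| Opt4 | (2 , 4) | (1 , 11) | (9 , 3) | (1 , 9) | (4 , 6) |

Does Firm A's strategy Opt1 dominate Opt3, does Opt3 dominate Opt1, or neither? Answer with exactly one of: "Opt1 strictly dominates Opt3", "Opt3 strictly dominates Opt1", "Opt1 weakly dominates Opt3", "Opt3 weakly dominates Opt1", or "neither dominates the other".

Opt1's payoffs vs Opt3's, by Firm B's action — I: 6>2, II: 2>-2, III: 11>1, IV: 10>3, V: 2>0.
Every comparison favours Opt1, so Opt1 strictly dominates Opt3.

Opt1 strictly dominates Opt3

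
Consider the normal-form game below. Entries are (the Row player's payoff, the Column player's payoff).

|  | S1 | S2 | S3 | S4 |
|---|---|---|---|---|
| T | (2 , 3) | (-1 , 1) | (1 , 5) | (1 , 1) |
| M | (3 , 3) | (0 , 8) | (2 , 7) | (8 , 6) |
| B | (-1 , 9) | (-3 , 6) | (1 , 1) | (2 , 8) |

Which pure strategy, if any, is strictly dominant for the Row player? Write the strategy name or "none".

M

M vs T: S1: 3>2, S2: 0>-1, S3: 2>1, S4: 8>1.
M vs B: S1: 3>-1, S2: 0>-3, S3: 2>1, S4: 8>2.
M strictly beats every other strategy against every opponent action, so it is strictly dominant.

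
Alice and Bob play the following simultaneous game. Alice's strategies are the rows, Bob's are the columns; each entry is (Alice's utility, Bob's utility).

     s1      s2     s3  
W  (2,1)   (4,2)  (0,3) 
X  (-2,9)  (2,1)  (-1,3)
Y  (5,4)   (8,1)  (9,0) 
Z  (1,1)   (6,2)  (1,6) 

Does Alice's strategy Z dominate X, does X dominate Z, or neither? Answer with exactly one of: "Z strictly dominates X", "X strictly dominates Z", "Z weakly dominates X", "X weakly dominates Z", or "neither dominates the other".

Z's payoffs vs X's, by Bob's action — s1: 1>-2, s2: 6>2, s3: 1>-1.
Z gives a strictly higher payoff against every action of Bob, so Z strictly dominates X.

Z strictly dominates X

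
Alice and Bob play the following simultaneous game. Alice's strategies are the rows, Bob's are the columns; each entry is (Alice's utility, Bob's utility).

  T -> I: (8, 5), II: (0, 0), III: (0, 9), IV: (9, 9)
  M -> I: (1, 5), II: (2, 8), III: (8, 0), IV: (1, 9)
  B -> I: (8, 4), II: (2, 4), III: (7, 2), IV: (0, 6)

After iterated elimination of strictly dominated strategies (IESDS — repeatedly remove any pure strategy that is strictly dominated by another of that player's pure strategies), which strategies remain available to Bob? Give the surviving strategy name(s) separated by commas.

Bob's strategy I is strictly dominated by IV (T: 9>5, M: 9>5, B: 6>4) and is removed.
Column II is eliminated: IV beats it against every remaining row (T: 9>0, M: 9>8, B: 6>4).
Row B is eliminated: M beats it against every remaining column (III: 8>7, IV: 1>0).
Among the remaining strategies, none is strictly dominated by another pure strategy of the same player, so the elimination stops.
Surviving strategies — Alice: {T, M}; Bob: {III, IV}.

III, IV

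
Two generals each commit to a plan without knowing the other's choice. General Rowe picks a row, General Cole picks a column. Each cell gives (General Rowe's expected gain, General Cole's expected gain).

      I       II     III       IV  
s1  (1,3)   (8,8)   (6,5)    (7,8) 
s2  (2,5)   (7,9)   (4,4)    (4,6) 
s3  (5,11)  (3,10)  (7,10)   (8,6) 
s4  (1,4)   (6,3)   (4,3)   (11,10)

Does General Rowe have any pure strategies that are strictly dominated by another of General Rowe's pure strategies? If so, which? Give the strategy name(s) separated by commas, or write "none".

Nothing dominates s1: s2 at II (8>7); s3 at II (8>3); s4 at I (1=1).
s2 is not dominated — it holds its own against s1 at I (2>1); s3 at II (7>3); s4 at I (2>1).
Nothing dominates s3: s1 at I (5>1); s2 at I (5>2); s4 at I (5>1).
s4: no other strategy beats it everywhere (s1 at I (1=1); s2 at III (4=4); s3 at II (6>3)).

none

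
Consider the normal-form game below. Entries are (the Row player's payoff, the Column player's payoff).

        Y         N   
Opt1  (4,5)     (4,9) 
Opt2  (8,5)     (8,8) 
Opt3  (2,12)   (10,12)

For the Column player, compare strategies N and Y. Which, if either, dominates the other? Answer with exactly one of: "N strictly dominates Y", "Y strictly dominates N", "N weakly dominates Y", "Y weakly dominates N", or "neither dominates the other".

N weakly dominates Y

Compare N to Y across every action of the Row player: Opt1: 9>5, Opt2: 8>5, Opt3: 12=12.
N is at least as good everywhere and strictly better somewhere (tied only at Opt3), so N weakly but not strictly dominates Y.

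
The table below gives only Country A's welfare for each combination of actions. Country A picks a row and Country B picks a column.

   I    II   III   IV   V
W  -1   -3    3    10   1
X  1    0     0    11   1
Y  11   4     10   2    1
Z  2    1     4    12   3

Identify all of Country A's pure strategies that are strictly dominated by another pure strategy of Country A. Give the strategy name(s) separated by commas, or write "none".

W, X

Z strictly dominates W — I: 2>-1, II: 1>-3, III: 4>3, IV: 12>10, V: 3>1.
Z strictly dominates X — I: 2>1, II: 1>0, III: 4>0, IV: 12>11, V: 3>1.
Nothing dominates Y: W at I (11>-1); X at I (11>1); Z at I (11>2).
Z is not dominated — it holds its own against W at I (2>-1); X at I (2>1); Y at IV (12>2).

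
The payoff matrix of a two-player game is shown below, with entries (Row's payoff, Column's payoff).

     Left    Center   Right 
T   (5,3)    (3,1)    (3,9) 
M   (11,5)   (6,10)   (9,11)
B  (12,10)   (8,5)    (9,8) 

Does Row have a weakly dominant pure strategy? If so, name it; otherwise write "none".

B vs T: Left: 12>5, Center: 8>3, Right: 9>3.
B vs M: Left: 12>11, Center: 8>6, Right: 9=9.
B is at least as good as every other strategy against every opponent action, so it is weakly dominant.

B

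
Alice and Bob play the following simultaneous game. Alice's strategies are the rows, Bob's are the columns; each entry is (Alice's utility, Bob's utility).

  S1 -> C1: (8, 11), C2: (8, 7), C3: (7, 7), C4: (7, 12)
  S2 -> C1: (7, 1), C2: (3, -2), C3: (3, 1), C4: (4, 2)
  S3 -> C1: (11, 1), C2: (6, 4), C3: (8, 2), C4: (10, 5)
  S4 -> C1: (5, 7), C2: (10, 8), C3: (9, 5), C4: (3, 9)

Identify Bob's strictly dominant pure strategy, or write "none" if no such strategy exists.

C4

C4 vs C1: S1: 12>11, S2: 2>1, S3: 5>1, S4: 9>7.
C4 vs C2: S1: 12>7, S2: 2>-2, S3: 5>4, S4: 9>8.
C4 vs C3: S1: 12>7, S2: 2>1, S3: 5>2, S4: 9>5.
C4 strictly beats every other strategy against every opponent action, so it is strictly dominant.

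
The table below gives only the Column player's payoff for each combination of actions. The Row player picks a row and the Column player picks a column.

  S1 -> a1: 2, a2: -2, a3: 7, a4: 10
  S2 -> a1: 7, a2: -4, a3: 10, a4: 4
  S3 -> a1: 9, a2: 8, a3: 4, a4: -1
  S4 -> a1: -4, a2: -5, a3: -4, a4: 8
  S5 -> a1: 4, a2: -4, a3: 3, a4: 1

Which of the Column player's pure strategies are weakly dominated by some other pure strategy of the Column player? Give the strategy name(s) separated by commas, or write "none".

a1 is not dominated — it holds its own against a2 at S1 (2>-2); a3 at S3 (9>4); a4 at S2 (7>4).
a1 weakly dominates a2 — S1: 2>-2, S2: 7>-4, S3: 9>8, S4: -4>-5, S5: 4>-4.
Nothing dominates a3: a1 at S1 (7>2); a2 at S1 (7>-2); a4 at S2 (10>4).
a4: no other strategy beats it everywhere (a1 at S1 (10>2); a2 at S1 (10>-2); a3 at S1 (10>7)).

a2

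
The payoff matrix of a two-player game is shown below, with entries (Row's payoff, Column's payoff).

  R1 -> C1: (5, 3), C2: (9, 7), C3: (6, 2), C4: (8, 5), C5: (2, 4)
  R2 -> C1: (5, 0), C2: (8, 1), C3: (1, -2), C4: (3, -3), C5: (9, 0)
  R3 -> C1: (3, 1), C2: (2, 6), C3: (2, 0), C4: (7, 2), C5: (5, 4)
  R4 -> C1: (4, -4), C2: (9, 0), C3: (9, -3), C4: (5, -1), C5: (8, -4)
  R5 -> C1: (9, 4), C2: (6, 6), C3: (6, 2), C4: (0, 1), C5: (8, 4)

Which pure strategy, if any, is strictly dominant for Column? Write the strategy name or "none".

C2 vs C1: R1: 7>3, R2: 1>0, R3: 6>1, R4: 0>-4, R5: 6>4.
C2 vs C3: R1: 7>2, R2: 1>-2, R3: 6>0, R4: 0>-3, R5: 6>2.
C2 vs C4: R1: 7>5, R2: 1>-3, R3: 6>2, R4: 0>-1, R5: 6>1.
C2 vs C5: R1: 7>4, R2: 1>0, R3: 6>4, R4: 0>-4, R5: 6>4.
C2 strictly beats every other strategy against every opponent action, so it is strictly dominant.

C2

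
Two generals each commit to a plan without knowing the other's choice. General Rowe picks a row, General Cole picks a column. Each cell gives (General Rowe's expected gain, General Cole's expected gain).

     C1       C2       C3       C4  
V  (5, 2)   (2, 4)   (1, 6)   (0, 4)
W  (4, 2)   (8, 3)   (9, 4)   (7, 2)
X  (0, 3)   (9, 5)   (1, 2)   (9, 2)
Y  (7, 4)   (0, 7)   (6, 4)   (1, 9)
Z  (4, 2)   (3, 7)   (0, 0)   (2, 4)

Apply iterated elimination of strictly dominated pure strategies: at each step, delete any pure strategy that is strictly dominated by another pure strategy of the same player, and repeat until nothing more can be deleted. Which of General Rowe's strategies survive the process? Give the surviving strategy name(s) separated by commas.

W, X

General Cole's strategy C1 is strictly dominated by C2 (V: 4>2, W: 3>2, X: 5>3, Y: 7>4, Z: 7>2) and is removed.
For General Rowe, W strictly dominates V on the remaining columns (C2: 8>2, C3: 9>1, C4: 7>0); eliminate V.
General Rowe's strategy Y is strictly dominated by W (C2: 8>0, C3: 9>6, C4: 7>1) and is removed.
For General Rowe, W strictly dominates Z on the remaining columns (C2: 8>3, C3: 9>0, C4: 7>2); eliminate Z.
For General Cole, C2 strictly dominates C4 on the remaining rows (W: 3>2, X: 5>2); eliminate C4.
Among the remaining strategies, none is strictly dominated by another pure strategy of the same player, so the elimination stops.
Surviving strategies — General Rowe: {W, X}; General Cole: {C2, C3}.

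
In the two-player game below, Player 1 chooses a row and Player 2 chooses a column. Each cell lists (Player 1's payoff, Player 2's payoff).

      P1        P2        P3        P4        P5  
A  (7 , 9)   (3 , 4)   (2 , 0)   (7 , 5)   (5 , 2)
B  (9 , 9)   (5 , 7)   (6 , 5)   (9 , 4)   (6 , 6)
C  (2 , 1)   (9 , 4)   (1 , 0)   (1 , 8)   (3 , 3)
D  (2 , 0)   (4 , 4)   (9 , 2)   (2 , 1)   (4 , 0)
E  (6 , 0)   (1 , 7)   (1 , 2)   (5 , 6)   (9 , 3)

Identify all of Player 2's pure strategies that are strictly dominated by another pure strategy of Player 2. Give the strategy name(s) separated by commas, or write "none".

P3, P5

P1: no other strategy beats it everywhere (P2 at A (9>4); P3 at A (9>0); P4 at A (9>5); P5 at A (9>2)).
P2: no other strategy beats it everywhere (P1 at C (4>1); P3 at A (4>0); P4 at B (7>4); P5 at A (4>2)).
P3: dominated, since P2 does at least as well everywhere (A: 4>0, B: 7>5, C: 4>0, D: 4>2, E: 7>2).
P4 is not dominated — it holds its own against P1 at C (8>1); P2 at A (5>4); P3 at A (5>0); P5 at A (5>2).
P5 is strictly dominated by P2 (A: 4>2, B: 7>6, C: 4>3, D: 4>0, E: 7>3).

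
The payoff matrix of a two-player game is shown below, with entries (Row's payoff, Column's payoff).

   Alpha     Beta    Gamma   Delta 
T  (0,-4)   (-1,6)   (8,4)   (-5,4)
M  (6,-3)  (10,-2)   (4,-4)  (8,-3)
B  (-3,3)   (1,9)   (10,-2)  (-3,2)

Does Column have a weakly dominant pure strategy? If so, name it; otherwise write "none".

Beta vs Alpha: T: 6>-4, M: -2>-3, B: 9>3.
Beta vs Gamma: T: 6>4, M: -2>-4, B: 9>-2.
Beta vs Delta: T: 6>4, M: -2>-3, B: 9>2.
Beta is at least as good as every other strategy against every opponent action, so it is weakly dominant.

Beta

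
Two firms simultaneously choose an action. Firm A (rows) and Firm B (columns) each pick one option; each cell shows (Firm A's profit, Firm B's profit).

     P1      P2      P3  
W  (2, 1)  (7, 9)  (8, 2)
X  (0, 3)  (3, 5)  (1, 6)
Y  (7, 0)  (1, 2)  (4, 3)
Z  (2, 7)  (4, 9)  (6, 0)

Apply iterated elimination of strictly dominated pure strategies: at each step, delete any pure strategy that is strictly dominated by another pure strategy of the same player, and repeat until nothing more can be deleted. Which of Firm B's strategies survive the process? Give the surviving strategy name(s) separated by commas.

Row X is eliminated: W beats it against every remaining column (P1: 2>0, P2: 7>3, P3: 8>1).
Firm B's strategy P1 is strictly dominated by P2 (W: 9>1, Y: 2>0, Z: 9>7) and is removed.
Firm A's strategy Y is strictly dominated by W (P2: 7>1, P3: 8>4) and is removed.
For Firm A, W strictly dominates Z on the remaining columns (P2: 7>4, P3: 8>6); eliminate Z.
For Firm B, P2 strictly dominates P3 on the remaining rows (W: 9>2); eliminate P3.
Among the remaining strategies, none is strictly dominated by another pure strategy of the same player, so the elimination stops.
Surviving strategies — Firm A: {W}; Firm B: {P2}.

P2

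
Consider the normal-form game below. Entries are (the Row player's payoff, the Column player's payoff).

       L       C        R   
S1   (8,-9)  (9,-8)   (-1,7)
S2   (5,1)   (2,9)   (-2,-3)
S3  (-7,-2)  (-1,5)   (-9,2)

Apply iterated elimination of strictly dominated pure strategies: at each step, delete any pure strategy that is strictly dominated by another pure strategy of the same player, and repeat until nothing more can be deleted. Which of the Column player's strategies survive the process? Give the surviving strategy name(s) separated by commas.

For the Row player, S1 strictly dominates S2 on the remaining columns (L: 8>5, C: 9>2, R: -1>-2); eliminate S2.
Row S3 is eliminated: S1 beats it against every remaining column (L: 8>-7, C: 9>-1, R: -1>-9).
Column L is eliminated: C beats it against every remaining row (S1: -8>-9).
Column C is eliminated: R beats it against every remaining row (S1: 7>-8).
Among the remaining strategies, none is strictly dominated by another pure strategy of the same player, so the elimination stops.
Surviving strategies — the Row player: {S1}; the Column player: {R}.

R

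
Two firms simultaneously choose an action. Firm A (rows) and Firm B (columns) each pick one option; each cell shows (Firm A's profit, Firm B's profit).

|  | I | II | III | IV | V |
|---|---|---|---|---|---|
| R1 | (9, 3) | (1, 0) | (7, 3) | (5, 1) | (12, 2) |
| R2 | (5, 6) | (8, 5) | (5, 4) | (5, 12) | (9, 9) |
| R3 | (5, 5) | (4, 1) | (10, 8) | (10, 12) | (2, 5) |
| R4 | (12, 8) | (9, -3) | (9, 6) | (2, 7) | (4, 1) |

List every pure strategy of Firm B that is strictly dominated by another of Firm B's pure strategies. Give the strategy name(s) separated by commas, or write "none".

I is not dominated — it holds its own against II at R1 (3>0); III at R1 (3=3); IV at R1 (3>1); V at R1 (3>2).
I strictly dominates II — R1: 3>0, R2: 6>5, R3: 5>1, R4: 8>-3.
Nothing dominates III: I at R1 (3=3); II at R1 (3>0); IV at R1 (3>1); V at R1 (3>2).
IV: no other strategy beats it everywhere (I at R2 (12>6); II at R1 (1>0); III at R2 (12>4); V at R2 (12>9)).
Nothing dominates V: I at R2 (9>6); II at R1 (2>0); III at R2 (9>4); IV at R1 (2>1).

II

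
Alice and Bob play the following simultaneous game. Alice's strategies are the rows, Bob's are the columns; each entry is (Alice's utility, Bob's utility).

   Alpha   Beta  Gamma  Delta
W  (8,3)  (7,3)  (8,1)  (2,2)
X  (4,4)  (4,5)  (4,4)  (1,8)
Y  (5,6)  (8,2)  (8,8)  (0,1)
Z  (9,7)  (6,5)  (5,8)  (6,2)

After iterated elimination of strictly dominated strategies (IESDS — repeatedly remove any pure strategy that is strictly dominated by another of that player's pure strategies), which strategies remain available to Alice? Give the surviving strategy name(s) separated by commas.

For Alice, W strictly dominates X on the remaining columns (Alpha: 8>4, Beta: 7>4, Gamma: 8>4, Delta: 2>1); eliminate X.
Column Delta is eliminated: Alpha beats it against every remaining row (W: 3>2, Y: 6>1, Z: 7>2).
Among the remaining strategies, none is strictly dominated by another pure strategy of the same player, so the elimination stops.
Surviving strategies — Alice: {W, Y, Z}; Bob: {Alpha, Beta, Gamma}.

W, Y, Z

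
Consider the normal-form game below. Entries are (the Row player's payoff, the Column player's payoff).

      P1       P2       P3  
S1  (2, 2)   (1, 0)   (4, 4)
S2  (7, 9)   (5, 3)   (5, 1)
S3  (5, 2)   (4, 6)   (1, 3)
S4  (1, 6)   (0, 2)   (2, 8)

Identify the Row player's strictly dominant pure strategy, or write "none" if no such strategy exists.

S2 vs S1: P1: 7>2, P2: 5>1, P3: 5>4.
S2 vs S3: P1: 7>5, P2: 5>4, P3: 5>1.
S2 vs S4: P1: 7>1, P2: 5>0, P3: 5>2.
S2 strictly beats every other strategy against every opponent action, so it is strictly dominant.

S2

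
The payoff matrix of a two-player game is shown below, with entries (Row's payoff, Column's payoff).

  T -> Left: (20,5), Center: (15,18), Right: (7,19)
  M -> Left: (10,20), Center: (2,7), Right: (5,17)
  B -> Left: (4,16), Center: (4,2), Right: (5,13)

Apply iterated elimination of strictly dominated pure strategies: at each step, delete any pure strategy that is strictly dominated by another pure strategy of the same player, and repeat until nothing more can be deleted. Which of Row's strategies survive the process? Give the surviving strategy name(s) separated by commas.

T

Row's strategy M is strictly dominated by T (Left: 20>10, Center: 15>2, Right: 7>5) and is removed.
For Row, T strictly dominates B on the remaining columns (Left: 20>4, Center: 15>4, Right: 7>5); eliminate B.
Column Left is eliminated: Center beats it against every remaining row (T: 18>5).
Column's strategy Center is strictly dominated by Right (T: 19>18) and is removed.
Among the remaining strategies, none is strictly dominated by another pure strategy of the same player, so the elimination stops.
Surviving strategies — Row: {T}; Column: {Right}.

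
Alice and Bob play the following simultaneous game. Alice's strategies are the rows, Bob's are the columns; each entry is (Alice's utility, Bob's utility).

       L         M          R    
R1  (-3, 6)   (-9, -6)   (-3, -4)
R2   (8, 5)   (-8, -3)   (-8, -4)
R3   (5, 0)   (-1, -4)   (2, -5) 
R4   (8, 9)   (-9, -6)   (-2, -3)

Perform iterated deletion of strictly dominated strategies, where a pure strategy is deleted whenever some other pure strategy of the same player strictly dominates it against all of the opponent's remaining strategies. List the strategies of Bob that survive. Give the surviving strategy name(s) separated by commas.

L

For Alice, R3 strictly dominates R1 on the remaining columns (L: 5>-3, M: -1>-9, R: 2>-3); eliminate R1.
Column M is eliminated: L beats it against every remaining row (R2: 5>-3, R3: 0>-4, R4: 9>-6).
Bob's strategy R is strictly dominated by L (R2: 5>-4, R3: 0>-5, R4: 9>-3) and is removed.
Row R3 is eliminated: R2 beats it against every remaining column (L: 8>5).
Among the remaining strategies, none is strictly dominated by another pure strategy of the same player, so the elimination stops.
Surviving strategies — Alice: {R2, R4}; Bob: {L}.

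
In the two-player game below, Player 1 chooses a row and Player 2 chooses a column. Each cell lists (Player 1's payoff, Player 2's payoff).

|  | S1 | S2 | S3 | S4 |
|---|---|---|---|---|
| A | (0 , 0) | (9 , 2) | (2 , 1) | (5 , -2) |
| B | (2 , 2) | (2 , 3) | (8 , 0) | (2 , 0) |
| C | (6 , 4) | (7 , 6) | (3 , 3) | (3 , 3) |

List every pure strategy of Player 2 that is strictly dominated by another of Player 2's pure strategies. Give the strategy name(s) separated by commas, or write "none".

S1 is strictly dominated by S2 (A: 2>0, B: 3>2, C: 6>4).
Nothing dominates S2: S1 at A (2>0); S3 at A (2>1); S4 at A (2>-2).
S2 strictly dominates S3 — A: 2>1, B: 3>0, C: 6>3.
S1 strictly dominates S4 — A: 0>-2, B: 2>0, C: 4>3.

S1, S3, S4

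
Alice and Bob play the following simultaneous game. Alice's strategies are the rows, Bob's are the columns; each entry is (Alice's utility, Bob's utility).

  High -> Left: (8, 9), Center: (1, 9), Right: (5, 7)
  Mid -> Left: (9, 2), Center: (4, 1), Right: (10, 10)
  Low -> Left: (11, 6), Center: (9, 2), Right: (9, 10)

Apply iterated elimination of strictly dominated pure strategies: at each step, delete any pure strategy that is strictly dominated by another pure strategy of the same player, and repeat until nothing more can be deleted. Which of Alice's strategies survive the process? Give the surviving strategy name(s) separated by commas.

Row High is eliminated: Mid beats it against every remaining column (Left: 9>8, Center: 4>1, Right: 10>5).
Column Left is eliminated: Right beats it against every remaining row (Mid: 10>2, Low: 10>6).
For Bob, Right strictly dominates Center on the remaining rows (Mid: 10>1, Low: 10>2); eliminate Center.
Row Low is eliminated: Mid beats it against every remaining column (Right: 10>9).
Among the remaining strategies, none is strictly dominated by another pure strategy of the same player, so the elimination stops.
Surviving strategies — Alice: {Mid}; Bob: {Right}.

Mid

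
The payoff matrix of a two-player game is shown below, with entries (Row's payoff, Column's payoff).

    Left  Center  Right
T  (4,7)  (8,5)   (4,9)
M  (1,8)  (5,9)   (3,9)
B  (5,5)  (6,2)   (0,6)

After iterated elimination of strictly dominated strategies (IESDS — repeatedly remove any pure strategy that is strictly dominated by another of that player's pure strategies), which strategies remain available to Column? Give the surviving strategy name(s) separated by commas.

Row's strategy M is strictly dominated by T (Left: 4>1, Center: 8>5, Right: 4>3) and is removed.
Column Left is eliminated: Right beats it against every remaining row (T: 9>7, B: 6>5).
Row's strategy B is strictly dominated by T (Center: 8>6, Right: 4>0) and is removed.
For Column, Right strictly dominates Center on the remaining rows (T: 9>5); eliminate Center.
Among the remaining strategies, none is strictly dominated by another pure strategy of the same player, so the elimination stops.
Surviving strategies — Row: {T}; Column: {Right}.

Right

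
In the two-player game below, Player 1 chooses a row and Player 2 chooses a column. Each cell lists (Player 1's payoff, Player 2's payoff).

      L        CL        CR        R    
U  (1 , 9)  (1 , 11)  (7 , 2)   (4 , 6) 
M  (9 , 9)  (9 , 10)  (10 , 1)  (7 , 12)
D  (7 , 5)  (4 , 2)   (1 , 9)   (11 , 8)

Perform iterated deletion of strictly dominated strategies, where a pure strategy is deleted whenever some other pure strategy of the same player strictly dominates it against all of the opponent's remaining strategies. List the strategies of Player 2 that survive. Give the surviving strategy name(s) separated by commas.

CR, R

Row U is eliminated: M beats it against every remaining column (L: 9>1, CL: 9>1, CR: 10>7, R: 7>4).
Player 2's strategy L is strictly dominated by R (M: 12>9, D: 8>5) and is removed.
Column CL is eliminated: R beats it against every remaining row (M: 12>10, D: 8>2).
Among the remaining strategies, none is strictly dominated by another pure strategy of the same player, so the elimination stops.
Surviving strategies — Player 1: {M, D}; Player 2: {CR, R}.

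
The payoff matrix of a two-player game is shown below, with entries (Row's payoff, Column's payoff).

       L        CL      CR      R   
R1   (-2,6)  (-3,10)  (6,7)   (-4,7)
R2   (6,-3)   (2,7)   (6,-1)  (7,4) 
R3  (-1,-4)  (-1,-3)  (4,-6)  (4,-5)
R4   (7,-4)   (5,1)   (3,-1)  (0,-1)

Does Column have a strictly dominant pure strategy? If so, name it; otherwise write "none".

CL

CL vs L: R1: 10>6, R2: 7>-3, R3: -3>-4, R4: 1>-4.
CL vs CR: R1: 10>7, R2: 7>-1, R3: -3>-6, R4: 1>-1.
CL vs R: R1: 10>7, R2: 7>4, R3: -3>-5, R4: 1>-1.
CL strictly beats every other strategy against every opponent action, so it is strictly dominant.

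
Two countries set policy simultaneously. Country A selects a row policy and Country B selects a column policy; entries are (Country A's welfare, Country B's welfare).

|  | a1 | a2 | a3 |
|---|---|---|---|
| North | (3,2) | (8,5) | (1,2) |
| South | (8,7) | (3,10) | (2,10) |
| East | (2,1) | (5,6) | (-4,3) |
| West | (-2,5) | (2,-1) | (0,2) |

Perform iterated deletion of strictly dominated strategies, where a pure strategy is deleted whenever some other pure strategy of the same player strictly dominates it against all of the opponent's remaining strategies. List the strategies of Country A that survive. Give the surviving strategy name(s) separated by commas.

Row East is eliminated: North beats it against every remaining column (a1: 3>2, a2: 8>5, a3: 1>-4).
Row West is eliminated: North beats it against every remaining column (a1: 3>-2, a2: 8>2, a3: 1>0).
Column a1 is eliminated: a2 beats it against every remaining row (North: 5>2, South: 10>7).
Among the remaining strategies, none is strictly dominated by another pure strategy of the same player, so the elimination stops.
Surviving strategies — Country A: {North, South}; Country B: {a2, a3}.

North, South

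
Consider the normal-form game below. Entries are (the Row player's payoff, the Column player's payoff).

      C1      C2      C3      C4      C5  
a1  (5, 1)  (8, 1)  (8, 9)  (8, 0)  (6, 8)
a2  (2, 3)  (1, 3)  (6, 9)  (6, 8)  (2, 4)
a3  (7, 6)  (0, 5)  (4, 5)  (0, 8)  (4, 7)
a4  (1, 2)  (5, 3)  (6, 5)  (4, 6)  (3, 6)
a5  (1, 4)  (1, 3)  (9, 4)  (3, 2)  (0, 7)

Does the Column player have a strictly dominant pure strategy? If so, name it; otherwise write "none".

C1 fails to dominate C2 at a1 (1=1).
C2 fails to dominate C1 at a1 (1=1).
C3 fails to dominate C1 at a3 (5<6).
C4 fails to dominate C1 at a1 (0<1).
C5 fails to dominate C3 at a1 (8<9).
No single strategy dominates all the others.

none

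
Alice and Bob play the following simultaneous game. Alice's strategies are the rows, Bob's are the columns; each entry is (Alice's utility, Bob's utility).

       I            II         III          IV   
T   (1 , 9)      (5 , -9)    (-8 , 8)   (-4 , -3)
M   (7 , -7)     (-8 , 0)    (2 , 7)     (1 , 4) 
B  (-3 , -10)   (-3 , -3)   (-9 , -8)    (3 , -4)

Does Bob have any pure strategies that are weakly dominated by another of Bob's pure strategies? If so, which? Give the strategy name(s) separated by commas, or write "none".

Nothing dominates I: II at T (9>-9); III at T (9>8); IV at T (9>-3).
Nothing dominates II: I at M (0>-7); III at B (-3>-8); IV at B (-3>-4).
Nothing dominates III: I at M (7>-7); II at T (8>-9); IV at T (8>-3).
IV is not dominated — it holds its own against I at M (4>-7); II at T (-3>-9); III at B (-4>-8).

none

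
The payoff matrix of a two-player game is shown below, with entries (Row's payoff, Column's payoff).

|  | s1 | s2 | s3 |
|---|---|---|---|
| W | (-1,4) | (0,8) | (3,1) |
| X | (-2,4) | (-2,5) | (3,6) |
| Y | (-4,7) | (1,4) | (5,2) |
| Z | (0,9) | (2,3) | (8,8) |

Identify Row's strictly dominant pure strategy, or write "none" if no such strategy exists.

Z

Z vs W: s1: 0>-1, s2: 2>0, s3: 8>3.
Z vs X: s1: 0>-2, s2: 2>-2, s3: 8>3.
Z vs Y: s1: 0>-4, s2: 2>1, s3: 8>5.
Z strictly beats every other strategy against every opponent action, so it is strictly dominant.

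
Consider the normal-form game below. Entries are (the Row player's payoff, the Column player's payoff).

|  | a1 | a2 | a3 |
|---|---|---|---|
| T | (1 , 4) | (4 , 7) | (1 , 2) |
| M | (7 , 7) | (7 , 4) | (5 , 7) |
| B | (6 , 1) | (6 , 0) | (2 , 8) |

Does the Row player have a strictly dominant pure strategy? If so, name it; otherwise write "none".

M vs T: a1: 7>1, a2: 7>4, a3: 5>1.
M vs B: a1: 7>6, a2: 7>6, a3: 5>2.
M strictly beats every other strategy against every opponent action, so it is strictly dominant.

M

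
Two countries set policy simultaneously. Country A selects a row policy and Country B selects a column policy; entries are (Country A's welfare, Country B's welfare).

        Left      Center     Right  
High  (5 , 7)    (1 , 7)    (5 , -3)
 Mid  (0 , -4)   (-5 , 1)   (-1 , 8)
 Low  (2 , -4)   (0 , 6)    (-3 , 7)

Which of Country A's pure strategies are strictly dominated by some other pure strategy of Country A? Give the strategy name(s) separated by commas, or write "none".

Mid, Low

High is not dominated — it holds its own against Mid at Left (5>0); Low at Left (5>2).
Mid is strictly dominated by High (Left: 5>0, Center: 1>-5, Right: 5>-1).
High strictly dominates Low — Left: 5>2, Center: 1>0, Right: 5>-3.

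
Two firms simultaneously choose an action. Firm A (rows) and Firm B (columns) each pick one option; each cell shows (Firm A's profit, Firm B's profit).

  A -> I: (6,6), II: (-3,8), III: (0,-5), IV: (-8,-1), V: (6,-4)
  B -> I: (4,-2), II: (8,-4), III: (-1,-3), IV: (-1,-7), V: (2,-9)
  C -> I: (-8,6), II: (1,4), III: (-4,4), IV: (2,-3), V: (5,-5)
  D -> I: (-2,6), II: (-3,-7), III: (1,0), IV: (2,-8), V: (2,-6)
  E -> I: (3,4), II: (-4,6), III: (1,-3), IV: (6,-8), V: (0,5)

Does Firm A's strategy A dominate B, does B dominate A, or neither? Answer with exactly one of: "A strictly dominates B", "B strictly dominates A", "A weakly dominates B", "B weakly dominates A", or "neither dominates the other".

neither dominates the other

Compare A to B across each opponent action: I: 6>4, II: -3<8, III: 0>-1, IV: -8<-1, V: 6>2.
A does better at I, III, V but worse at II, IV; neither strategy dominates the other.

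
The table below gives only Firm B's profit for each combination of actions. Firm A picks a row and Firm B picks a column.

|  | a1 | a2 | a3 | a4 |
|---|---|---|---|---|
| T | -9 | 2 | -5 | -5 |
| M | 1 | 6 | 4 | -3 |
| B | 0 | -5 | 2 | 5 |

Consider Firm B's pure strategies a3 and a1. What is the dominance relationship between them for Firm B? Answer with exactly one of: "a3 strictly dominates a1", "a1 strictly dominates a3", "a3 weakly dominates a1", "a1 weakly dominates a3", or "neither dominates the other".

Compare a3 to a1 across every action of Firm A: T: -5>-9, M: 4>1, B: 2>0.
Every comparison favours a3, so a3 strictly dominates a1.

a3 strictly dominates a1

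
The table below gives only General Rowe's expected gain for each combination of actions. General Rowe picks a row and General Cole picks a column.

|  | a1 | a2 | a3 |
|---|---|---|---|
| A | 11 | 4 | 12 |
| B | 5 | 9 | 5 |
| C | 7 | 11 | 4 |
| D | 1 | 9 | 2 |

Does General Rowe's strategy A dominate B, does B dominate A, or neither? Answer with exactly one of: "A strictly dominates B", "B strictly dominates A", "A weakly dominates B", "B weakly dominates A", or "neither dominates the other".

Compare A to B across each choice by General Cole: a1: 11>5, a2: 4<9, a3: 12>5.
A does better at a1, a3 but worse at a2; neither strategy dominates the other.

neither dominates the other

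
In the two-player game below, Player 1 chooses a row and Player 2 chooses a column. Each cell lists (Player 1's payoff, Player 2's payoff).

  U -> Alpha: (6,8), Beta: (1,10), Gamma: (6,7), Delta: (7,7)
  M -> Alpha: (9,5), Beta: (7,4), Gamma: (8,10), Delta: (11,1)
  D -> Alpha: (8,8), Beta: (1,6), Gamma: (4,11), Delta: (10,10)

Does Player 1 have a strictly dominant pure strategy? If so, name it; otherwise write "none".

M vs U: Alpha: 9>6, Beta: 7>1, Gamma: 8>6, Delta: 11>7.
M vs D: Alpha: 9>8, Beta: 7>1, Gamma: 8>4, Delta: 11>10.
M strictly beats every other strategy against every opponent action, so it is strictly dominant.

M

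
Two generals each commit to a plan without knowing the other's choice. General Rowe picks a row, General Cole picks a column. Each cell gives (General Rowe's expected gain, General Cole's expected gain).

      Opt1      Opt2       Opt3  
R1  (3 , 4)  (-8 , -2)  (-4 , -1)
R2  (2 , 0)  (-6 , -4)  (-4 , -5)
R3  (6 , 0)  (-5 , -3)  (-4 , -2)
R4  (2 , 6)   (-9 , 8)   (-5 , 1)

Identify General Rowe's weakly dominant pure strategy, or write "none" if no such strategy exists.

R3 vs R1: Opt1: 6>3, Opt2: -5>-8, Opt3: -4=-4.
R3 vs R2: Opt1: 6>2, Opt2: -5>-6, Opt3: -4=-4.
R3 vs R4: Opt1: 6>2, Opt2: -5>-9, Opt3: -4>-5.
R3 is at least as good as every other strategy against every opponent action, so it is weakly dominant.

R3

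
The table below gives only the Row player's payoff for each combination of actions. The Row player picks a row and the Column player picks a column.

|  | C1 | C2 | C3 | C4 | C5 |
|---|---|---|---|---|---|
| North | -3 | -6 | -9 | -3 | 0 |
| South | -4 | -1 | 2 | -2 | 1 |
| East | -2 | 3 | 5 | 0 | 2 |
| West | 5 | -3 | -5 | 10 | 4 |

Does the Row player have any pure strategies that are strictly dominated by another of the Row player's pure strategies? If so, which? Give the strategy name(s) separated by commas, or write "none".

North is strictly dominated by East (C1: -2>-3, C2: 3>-6, C3: 5>-9, C4: 0>-3, C5: 2>0).
South is strictly dominated by East (C1: -2>-4, C2: 3>-1, C3: 5>2, C4: 0>-2, C5: 2>1).
East: no other strategy beats it everywhere (North at C1 (-2>-3); South at C1 (-2>-4); West at C2 (3>-3)).
Nothing dominates West: North at C1 (5>-3); South at C1 (5>-4); East at C1 (5>-2).

North, South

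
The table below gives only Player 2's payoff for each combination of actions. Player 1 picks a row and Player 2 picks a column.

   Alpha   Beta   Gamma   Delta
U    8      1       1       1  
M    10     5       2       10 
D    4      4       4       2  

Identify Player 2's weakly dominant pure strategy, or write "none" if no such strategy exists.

Alpha

Alpha vs Beta: U: 8>1, M: 10>5, D: 4=4.
Alpha vs Gamma: U: 8>1, M: 10>2, D: 4=4.
Alpha vs Delta: U: 8>1, M: 10=10, D: 4>2.
Alpha is at least as good as every other strategy against every opponent action, so it is weakly dominant.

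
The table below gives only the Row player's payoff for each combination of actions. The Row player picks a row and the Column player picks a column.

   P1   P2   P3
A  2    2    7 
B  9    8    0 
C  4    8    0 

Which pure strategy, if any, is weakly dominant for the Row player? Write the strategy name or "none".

none

A fails to dominate B at P1 (2<9).
B fails to dominate A at P3 (0<7).
C fails to dominate A at P3 (0<7).
No single strategy dominates all the others.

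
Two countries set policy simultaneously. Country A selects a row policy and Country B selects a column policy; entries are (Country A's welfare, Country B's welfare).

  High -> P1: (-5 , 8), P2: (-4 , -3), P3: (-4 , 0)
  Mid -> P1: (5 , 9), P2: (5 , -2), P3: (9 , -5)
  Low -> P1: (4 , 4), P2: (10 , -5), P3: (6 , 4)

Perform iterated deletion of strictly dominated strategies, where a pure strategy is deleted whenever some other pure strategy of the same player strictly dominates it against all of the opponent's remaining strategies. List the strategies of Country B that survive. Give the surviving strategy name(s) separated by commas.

P1

Row High is eliminated: Mid beats it against every remaining column (P1: 5>-5, P2: 5>-4, P3: 9>-4).
Column P2 is eliminated: P1 beats it against every remaining row (Mid: 9>-2, Low: 4>-5).
Country A's strategy Low is strictly dominated by Mid (P1: 5>4, P3: 9>6) and is removed.
Column P3 is eliminated: P1 beats it against every remaining row (Mid: 9>-5).
Among the remaining strategies, none is strictly dominated by another pure strategy of the same player, so the elimination stops.
Surviving strategies — Country A: {Mid}; Country B: {P1}.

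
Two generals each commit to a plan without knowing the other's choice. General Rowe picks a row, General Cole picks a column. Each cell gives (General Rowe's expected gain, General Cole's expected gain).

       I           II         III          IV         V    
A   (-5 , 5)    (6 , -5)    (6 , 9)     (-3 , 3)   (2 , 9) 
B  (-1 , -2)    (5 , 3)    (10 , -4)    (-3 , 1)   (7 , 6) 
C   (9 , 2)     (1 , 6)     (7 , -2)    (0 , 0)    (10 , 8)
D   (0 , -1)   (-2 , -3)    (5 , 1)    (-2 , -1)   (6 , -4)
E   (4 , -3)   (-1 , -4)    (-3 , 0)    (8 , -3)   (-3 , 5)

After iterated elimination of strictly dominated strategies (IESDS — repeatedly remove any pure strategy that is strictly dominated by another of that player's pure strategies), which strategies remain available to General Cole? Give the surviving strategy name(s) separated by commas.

Row D is eliminated: C beats it against every remaining column (I: 9>0, II: 1>-2, III: 7>5, IV: 0>-2, V: 10>6).
Column I is eliminated: V beats it against every remaining row (A: 9>5, B: 6>-2, C: 8>2, E: 5>-3).
For General Cole, V strictly dominates II on the remaining rows (A: 9>-5, B: 6>3, C: 8>6, E: 5>-4); eliminate II.
For General Rowe, C strictly dominates A on the remaining columns (III: 7>6, IV: 0>-3, V: 10>2); eliminate A.
For General Cole, V strictly dominates III on the remaining rows (B: 6>-4, C: 8>-2, E: 5>0); eliminate III.
Row B is eliminated: C beats it against every remaining column (IV: 0>-3, V: 10>7).
Column IV is eliminated: V beats it against every remaining row (C: 8>0, E: 5>-3).
General Rowe's strategy E is strictly dominated by C (V: 10>-3) and is removed.
Among the remaining strategies, none is strictly dominated by another pure strategy of the same player, so the elimination stops.
Surviving strategies — General Rowe: {C}; General Cole: {V}.

V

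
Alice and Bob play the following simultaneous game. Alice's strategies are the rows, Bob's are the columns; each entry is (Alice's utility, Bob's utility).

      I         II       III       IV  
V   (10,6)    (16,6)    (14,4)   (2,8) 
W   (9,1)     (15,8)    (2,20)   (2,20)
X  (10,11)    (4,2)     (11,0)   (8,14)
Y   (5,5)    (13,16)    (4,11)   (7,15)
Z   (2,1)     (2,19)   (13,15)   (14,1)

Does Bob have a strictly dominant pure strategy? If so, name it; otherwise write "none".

I fails to dominate II at V (6=6).
II fails to dominate I at V (6=6).
III fails to dominate I at V (4<6).
IV fails to dominate I at Z (1=1).
No single strategy dominates all the others.

none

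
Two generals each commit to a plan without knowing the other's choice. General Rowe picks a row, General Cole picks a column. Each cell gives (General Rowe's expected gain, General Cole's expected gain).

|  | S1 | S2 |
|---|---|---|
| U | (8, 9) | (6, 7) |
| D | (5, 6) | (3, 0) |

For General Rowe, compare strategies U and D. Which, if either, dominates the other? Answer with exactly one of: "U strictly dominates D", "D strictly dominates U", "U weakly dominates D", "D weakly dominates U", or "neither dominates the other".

U strictly dominates D

U's payoffs vs D's, by General Cole's action — S1: 8>5, S2: 6>3.
U gives a strictly higher payoff against each opponent action, so U strictly dominates D.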